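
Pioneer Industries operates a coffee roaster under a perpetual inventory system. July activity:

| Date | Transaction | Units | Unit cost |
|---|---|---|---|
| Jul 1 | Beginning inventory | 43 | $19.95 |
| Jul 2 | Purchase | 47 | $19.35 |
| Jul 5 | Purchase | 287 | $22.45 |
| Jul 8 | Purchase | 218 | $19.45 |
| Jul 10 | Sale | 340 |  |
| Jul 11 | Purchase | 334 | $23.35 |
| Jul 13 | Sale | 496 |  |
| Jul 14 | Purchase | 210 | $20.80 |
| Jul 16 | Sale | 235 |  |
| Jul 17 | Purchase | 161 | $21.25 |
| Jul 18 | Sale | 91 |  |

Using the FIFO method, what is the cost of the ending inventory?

Jul 10, 340 sold [FIFO — oldest first]: 43 @ $19.95 + 47 @ $19.35 + 250 @ $22.45 = $7,379.80
Jul 13, 496 sold [FIFO — oldest first]: 37 @ $22.45 + 218 @ $19.45 + 241 @ $23.35 = $10,698.10
Jul 16, 235 sold [FIFO — oldest first]: 93 @ $23.35 + 142 @ $20.80 = $5,125.15
Jul 18, 91 sold [FIFO — oldest first]: 68 @ $20.80 + 23 @ $21.25 = $1,903.15
Total COGS = $7,379.80 + $10,698.10 + $5,125.15 + $1,903.15 = $25,106.20
Ending inventory: 138 @ $21.25 = $2,932.50
Check: goods available $28,038.70 = COGS $25,106.20 + ending $2,932.50

Ending inventory = $2,932.50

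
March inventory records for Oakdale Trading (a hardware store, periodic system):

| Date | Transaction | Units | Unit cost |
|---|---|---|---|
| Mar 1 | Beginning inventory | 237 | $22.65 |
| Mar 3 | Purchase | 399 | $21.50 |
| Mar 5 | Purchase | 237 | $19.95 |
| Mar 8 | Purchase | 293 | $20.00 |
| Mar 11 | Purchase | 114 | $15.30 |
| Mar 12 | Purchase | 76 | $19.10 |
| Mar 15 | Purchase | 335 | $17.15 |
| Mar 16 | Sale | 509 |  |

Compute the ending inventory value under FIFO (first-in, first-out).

Mar 16, 509 sold [FIFO — oldest first]: 237 @ $22.65 + 272 @ $21.50 = $11,216.05
Ending inventory: 127 @ $21.50 + 237 @ $19.95 + 293 @ $20.00 + 114 @ $15.30 + 76 @ $19.10 + 335 @ $17.15 = $22,259.70

Ending inventory = $22,259.70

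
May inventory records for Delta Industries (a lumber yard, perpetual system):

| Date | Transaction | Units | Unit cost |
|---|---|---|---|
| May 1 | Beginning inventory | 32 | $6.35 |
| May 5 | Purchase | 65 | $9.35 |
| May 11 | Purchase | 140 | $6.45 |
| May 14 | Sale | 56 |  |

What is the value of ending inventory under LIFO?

May 14, 56 sold [LIFO — newest first]: 56 @ $6.45 = $361.20
Ending inventory: 32 @ $6.35 + 65 @ $9.35 + 84 @ $6.45 = $1,352.75

Ending inventory = $1,352.75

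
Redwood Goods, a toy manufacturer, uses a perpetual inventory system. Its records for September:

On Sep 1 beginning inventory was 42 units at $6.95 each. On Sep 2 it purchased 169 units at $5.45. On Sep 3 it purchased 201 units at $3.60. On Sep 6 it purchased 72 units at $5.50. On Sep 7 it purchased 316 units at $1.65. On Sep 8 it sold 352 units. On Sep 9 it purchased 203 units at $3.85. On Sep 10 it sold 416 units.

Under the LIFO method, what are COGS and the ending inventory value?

COGS = $2,336.15; ending inventory = $1,299.35

Sep 8, 352 sold [LIFO — newest first]: 316 @ $1.65 + 36 @ $5.50 = $719.40
Sep 10, 416 sold [LIFO — newest first]: 203 @ $3.85 + 36 @ $5.50 + 177 @ $3.60 = $1,616.75
Total COGS = $719.40 + $1,616.75 = $2,336.15
Ending inventory: 42 @ $6.95 + 169 @ $5.45 + 24 @ $3.60 = $1,299.35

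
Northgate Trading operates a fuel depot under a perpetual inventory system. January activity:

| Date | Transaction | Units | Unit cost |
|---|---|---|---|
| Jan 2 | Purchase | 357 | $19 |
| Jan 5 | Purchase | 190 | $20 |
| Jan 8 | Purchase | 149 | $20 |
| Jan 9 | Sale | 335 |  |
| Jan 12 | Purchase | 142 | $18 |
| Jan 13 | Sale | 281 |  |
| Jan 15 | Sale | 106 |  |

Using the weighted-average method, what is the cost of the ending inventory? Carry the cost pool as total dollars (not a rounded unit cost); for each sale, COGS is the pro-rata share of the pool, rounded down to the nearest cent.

Ending inventory = $2,211.81

After Jan 2: 357 on hand, pool $6,783.00 (≈ $19.0000 each)
After Jan 5: 547 on hand, pool $10,583.00 (≈ $19.3473 each)
After Jan 8: 696 on hand, pool $13,563.00 (≈ $19.4871 each)
Jan 9, sell 335: 335/696 × $13,563.00 → $6,528.16
After Jan 12: 503 on hand, pool $9,590.84 (≈ $19.0673 each)
Jan 13, sell 281: 281/503 × $9,590.84 → $5,357.90
Jan 15, sell 106: 106/222 × $4,232.94 → $2,021.13
Total COGS = $6,528.16 + $5,357.90 + $2,021.13 = $13,907.19
Ending inventory (cost pool remaining) = $2,211.81
Check: goods available $16,119.00 = COGS $13,907.19 + ending $2,211.81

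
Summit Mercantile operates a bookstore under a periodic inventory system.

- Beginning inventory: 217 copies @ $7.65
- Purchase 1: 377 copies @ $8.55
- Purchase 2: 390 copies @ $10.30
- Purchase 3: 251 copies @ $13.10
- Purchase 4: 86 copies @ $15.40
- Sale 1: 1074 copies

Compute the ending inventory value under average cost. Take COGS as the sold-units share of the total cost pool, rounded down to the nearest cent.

Sale 1, sell 1074: 1074/1321 × $13,512.90 → $10,986.26
Ending inventory (cost pool remaining) = $2,526.64

Ending inventory = $2,526.64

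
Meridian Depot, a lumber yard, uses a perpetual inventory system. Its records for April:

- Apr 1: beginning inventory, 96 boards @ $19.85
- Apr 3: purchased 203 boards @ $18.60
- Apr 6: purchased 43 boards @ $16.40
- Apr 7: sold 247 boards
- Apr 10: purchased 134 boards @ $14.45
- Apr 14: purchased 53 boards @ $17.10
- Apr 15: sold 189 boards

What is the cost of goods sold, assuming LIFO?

COGS = $7,383.15

Apr 7, 247 sold [LIFO — newest first]: 43 @ $16.40 + 203 @ $18.60 + 1 @ $19.85 = $4,500.85
Apr 15, 189 sold [LIFO — newest first]: 53 @ $17.10 + 134 @ $14.45 + 2 @ $19.85 = $2,882.30
Total COGS = $4,500.85 + $2,882.30 = $7,383.15
Ending inventory: 93 @ $19.85 = $1,846.05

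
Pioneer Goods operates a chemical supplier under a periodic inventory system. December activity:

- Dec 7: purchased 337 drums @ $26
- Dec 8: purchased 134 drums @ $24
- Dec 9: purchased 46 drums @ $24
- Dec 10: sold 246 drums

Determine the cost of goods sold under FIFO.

Dec 10, 246 sold [FIFO — oldest first]: 246 @ $26 = $6,396
Ending inventory: 91 @ $26 + 134 @ $24 + 46 @ $24 = $6,686
Check: goods available $13,082 = COGS $6,396 + ending $6,686

COGS = $6,396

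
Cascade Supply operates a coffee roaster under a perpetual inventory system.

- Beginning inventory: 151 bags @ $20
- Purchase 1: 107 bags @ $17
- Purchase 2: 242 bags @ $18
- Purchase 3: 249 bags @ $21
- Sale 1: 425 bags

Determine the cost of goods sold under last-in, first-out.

COGS = $8,397

Sale 1 (425) [LIFO — newest first]: 249 @ $21 + 176 @ $18 = $8,397
Ending inventory: 151 @ $20 + 107 @ $17 + 66 @ $18 = $6,027
Check: goods available $14,424 = COGS $8,397 + ending $6,027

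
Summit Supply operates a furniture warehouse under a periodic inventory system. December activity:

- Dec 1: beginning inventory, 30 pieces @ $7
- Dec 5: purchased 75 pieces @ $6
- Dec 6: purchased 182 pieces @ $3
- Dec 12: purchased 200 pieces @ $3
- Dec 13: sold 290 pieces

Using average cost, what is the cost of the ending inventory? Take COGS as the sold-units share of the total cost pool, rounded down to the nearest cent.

Ending inventory = $730.56

Dec 13, sell 290: 290/487 × $1,806.00 → $1,075.44
Ending inventory (cost pool remaining) = $730.56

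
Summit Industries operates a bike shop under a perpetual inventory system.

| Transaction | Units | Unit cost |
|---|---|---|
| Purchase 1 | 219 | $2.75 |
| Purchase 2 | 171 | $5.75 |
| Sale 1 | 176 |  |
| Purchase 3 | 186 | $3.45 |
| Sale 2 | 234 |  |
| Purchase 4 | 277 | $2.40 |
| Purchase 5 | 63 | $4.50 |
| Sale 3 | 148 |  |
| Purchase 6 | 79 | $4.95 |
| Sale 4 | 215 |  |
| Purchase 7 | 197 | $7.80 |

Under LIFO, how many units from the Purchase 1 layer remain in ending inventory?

166

Sale 1 (176) [LIFO — newest first]: 171 @ $5.75 + 5 @ $2.75 = $997.00
Sale 2 (234) [LIFO — newest first]: 186 @ $3.45 + 48 @ $2.75 = $773.70
Sale 3 (148) [LIFO — newest first]: 63 @ $4.50 + 85 @ $2.40 = $487.50
Sale 4 (215) [LIFO — newest first]: 79 @ $4.95 + 136 @ $2.40 = $717.45
Total COGS = $997.00 + $773.70 + $487.50 + $717.45 = $2,975.65
Ending inventory: 166 @ $2.75 + 56 @ $2.40 + 197 @ $7.80 = $2,127.50
Check: goods available $5,103.15 = COGS $2,975.65 + ending $2,127.50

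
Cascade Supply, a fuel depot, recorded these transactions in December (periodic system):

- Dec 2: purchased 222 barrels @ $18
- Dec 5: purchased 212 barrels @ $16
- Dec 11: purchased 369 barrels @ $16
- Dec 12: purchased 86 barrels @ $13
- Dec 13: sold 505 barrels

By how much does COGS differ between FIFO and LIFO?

$702

FIFO COGS: 222 @ $18 + 212 @ $16 + 71 @ $16 = $8,524
LIFO COGS: 86 @ $13 + 369 @ $16 + 50 @ $16 = $7,822
Difference = |$8,524 − $7,822| = $702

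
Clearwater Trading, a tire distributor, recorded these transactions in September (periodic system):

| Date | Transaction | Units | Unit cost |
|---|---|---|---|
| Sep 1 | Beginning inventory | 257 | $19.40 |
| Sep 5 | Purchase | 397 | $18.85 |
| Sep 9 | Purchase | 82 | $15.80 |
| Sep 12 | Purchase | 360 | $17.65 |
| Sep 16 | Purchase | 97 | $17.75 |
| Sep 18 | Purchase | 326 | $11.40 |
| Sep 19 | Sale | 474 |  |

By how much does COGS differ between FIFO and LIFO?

FIFO COGS: 257 @ $19.40 + 217 @ $18.85 = $9,076.25
LIFO COGS: 326 @ $11.40 + 97 @ $17.75 + 51 @ $17.65 = $6,338.30
Difference = |$9,076.25 − $6,338.30| = $2,737.95

$2,737.95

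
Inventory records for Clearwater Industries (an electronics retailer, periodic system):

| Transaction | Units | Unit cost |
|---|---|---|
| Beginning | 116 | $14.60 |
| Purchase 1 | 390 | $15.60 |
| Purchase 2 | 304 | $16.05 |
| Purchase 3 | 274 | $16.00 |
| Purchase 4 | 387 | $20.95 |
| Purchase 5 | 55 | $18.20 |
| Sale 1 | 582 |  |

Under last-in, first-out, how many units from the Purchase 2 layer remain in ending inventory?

Sale 1 (582) [LIFO — newest first]: 55 @ $18.20 + 387 @ $20.95 + 140 @ $16.00 = $11,348.65
Ending inventory: 116 @ $14.60 + 390 @ $15.60 + 304 @ $16.05 + 134 @ $16.00 = $14,800.80
Check: goods available $26,149.45 = COGS $11,348.65 + ending $14,800.80

304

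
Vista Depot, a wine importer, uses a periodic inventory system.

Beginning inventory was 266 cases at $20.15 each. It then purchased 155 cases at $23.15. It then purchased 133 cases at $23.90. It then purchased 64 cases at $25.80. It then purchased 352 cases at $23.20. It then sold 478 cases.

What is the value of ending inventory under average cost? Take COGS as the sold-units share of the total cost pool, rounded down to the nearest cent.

Ending inventory = $11,130.59

Sale 1, sell 478: 478/970 × $21,944.45 → $10,813.86
Ending inventory (cost pool remaining) = $11,130.59
Check: goods available $21,944.45 = COGS $10,813.86 + ending $11,130.59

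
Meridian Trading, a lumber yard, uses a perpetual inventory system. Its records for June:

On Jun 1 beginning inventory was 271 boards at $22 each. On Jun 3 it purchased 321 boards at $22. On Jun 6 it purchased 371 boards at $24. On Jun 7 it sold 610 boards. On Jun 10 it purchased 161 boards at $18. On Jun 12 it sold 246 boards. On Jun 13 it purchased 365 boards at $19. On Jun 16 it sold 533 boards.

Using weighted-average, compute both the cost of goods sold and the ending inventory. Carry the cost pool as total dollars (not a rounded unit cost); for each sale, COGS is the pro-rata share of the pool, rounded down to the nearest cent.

After Jun 1: 271 on hand, pool $5,962.00 (≈ $22.0000 each)
After Jun 3: 592 on hand, pool $13,024.00 (≈ $22.0000 each)
After Jun 6: 963 on hand, pool $21,928.00 (≈ $22.7705 each)
Jun 7, sell 610: 610/963 × $21,928.00 → $13,890.01
After Jun 10: 514 on hand, pool $10,935.99 (≈ $21.2762 each)
Jun 12, sell 246: 246/514 × $10,935.99 → $5,233.95
After Jun 13: 633 on hand, pool $12,637.04 (≈ $19.9637 each)
Jun 16, sell 533: 533/633 × $12,637.04 → $10,640.66
Total COGS = $13,890.01 + $5,233.95 + $10,640.66 = $29,764.62
Ending inventory (cost pool remaining) = $1,996.38

COGS = $29,764.62; ending inventory = $1,996.38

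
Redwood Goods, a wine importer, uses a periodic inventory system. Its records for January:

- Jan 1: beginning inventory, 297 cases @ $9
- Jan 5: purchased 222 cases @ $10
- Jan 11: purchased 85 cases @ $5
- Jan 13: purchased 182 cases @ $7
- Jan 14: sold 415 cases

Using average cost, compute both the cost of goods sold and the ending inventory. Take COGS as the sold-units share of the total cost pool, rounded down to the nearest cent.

COGS = $3,480.50; ending inventory = $3,111.50

Jan 14, sell 415: 415/786 × $6,592.00 → $3,480.50
Ending inventory (cost pool remaining) = $3,111.50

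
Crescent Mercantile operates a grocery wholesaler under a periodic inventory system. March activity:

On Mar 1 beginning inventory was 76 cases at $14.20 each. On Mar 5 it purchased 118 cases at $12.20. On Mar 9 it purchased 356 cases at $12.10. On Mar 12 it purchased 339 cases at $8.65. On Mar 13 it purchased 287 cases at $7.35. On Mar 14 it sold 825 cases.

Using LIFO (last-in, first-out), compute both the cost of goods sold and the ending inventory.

Mar 14, 825 sold [LIFO — newest first]: 287 @ $7.35 + 339 @ $8.65 + 199 @ $12.10 = $7,449.70
Ending inventory: 76 @ $14.20 + 118 @ $12.20 + 157 @ $12.10 = $4,418.50

COGS = $7,449.70; ending inventory = $4,418.50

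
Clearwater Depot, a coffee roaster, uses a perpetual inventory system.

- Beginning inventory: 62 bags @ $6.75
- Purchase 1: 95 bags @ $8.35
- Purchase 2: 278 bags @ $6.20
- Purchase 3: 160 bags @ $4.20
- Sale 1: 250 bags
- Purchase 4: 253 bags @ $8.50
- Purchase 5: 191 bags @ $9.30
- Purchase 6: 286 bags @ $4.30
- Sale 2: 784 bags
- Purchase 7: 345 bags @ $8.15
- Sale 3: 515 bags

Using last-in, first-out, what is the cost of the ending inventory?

Ending inventory = $911.15

Sale 1 (250) [LIFO — newest first]: 160 @ $4.20 + 90 @ $6.20 = $1,230.00
Sale 2 (784) [LIFO — newest first]: 286 @ $4.30 + 191 @ $9.30 + 253 @ $8.50 + 54 @ $6.20 = $5,491.40
Sale 3 (515) [LIFO — newest first]: 345 @ $8.15 + 134 @ $6.20 + 36 @ $8.35 = $3,943.15
Total COGS = $1,230.00 + $5,491.40 + $3,943.15 = $10,664.55
Ending inventory: 62 @ $6.75 + 59 @ $8.35 = $911.15
Check: goods available $11,575.70 = COGS $10,664.55 + ending $911.15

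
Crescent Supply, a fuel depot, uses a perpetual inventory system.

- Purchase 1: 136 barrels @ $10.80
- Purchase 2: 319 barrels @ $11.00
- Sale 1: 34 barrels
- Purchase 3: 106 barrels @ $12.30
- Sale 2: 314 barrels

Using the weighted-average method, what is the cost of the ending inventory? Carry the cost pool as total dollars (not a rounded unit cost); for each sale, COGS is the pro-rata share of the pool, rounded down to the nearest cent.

After Purchase 1: 136 on hand, pool $1,468.80 (≈ $10.8000 each)
After Purchase 2: 455 on hand, pool $4,977.80 (≈ $10.9402 each)
Sale 1, sell 34: 34/455 × $4,977.80 → $371.96
After Purchase 3: 527 on hand, pool $5,909.64 (≈ $11.2137 each)
Sale 2, sell 314: 314/527 × $5,909.64 → $3,521.11
Total COGS = $371.96 + $3,521.11 = $3,893.07
Ending inventory (cost pool remaining) = $2,388.53

Ending inventory = $2,388.53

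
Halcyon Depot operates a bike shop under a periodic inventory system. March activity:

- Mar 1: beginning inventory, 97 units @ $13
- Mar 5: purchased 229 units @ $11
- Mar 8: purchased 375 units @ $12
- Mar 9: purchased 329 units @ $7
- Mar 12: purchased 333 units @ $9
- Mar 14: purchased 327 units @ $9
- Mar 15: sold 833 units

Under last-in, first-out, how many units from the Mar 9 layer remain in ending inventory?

156

Mar 15, 833 sold [LIFO — newest first]: 327 @ $9 + 333 @ $9 + 173 @ $7 = $7,151
Ending inventory: 97 @ $13 + 229 @ $11 + 375 @ $12 + 156 @ $7 = $9,372
Check: goods available $16,523 = COGS $7,151 + ending $9,372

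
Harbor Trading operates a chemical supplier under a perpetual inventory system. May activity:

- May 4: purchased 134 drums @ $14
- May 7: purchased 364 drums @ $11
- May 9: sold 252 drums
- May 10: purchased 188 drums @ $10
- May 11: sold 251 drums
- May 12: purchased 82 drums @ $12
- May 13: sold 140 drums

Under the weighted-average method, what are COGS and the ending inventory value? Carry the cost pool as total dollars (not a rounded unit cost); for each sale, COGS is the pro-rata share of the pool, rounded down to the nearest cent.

COGS = $7,328.21; ending inventory = $1,415.79

After May 4: 134 on hand, pool $1,876.00 (≈ $14.0000 each)
After May 7: 498 on hand, pool $5,880.00 (≈ $11.8072 each)
May 9, sell 252: 252/498 × $5,880.00 → $2,975.42
After May 10: 434 on hand, pool $4,784.58 (≈ $11.0244 each)
May 11, sell 251: 251/434 × $4,784.58 → $2,767.11
After May 12: 265 on hand, pool $3,001.47 (≈ $11.3263 each)
May 13, sell 140: 140/265 × $3,001.47 → $1,585.68
Total COGS = $2,975.42 + $2,767.11 + $1,585.68 = $7,328.21
Ending inventory (cost pool remaining) = $1,415.79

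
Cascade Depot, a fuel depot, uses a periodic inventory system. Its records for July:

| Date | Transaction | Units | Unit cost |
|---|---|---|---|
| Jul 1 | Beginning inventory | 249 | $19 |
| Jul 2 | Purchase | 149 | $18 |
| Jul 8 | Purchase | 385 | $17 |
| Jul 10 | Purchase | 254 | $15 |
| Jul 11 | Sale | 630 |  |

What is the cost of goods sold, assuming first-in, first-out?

COGS = $11,357

Jul 11, 630 sold [FIFO — oldest first]: 249 @ $19 + 149 @ $18 + 232 @ $17 = $11,357
Ending inventory: 153 @ $17 + 254 @ $15 = $6,411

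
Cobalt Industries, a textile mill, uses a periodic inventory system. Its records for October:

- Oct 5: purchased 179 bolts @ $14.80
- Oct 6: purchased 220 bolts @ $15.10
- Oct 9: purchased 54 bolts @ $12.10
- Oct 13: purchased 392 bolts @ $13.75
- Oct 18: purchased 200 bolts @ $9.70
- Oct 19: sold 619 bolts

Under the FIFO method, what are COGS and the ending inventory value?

Oct 19, 619 sold [FIFO — oldest first]: 179 @ $14.80 + 220 @ $15.10 + 54 @ $12.10 + 166 @ $13.75 = $8,907.10
Ending inventory: 226 @ $13.75 + 200 @ $9.70 = $5,047.50

COGS = $8,907.10; ending inventory = $5,047.50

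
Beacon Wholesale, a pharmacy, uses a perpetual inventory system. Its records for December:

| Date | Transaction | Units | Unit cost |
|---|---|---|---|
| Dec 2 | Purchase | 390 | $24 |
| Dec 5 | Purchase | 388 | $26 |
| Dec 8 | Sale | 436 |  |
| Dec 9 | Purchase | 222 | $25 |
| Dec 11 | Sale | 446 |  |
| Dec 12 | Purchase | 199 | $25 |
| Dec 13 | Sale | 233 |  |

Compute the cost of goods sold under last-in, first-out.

Dec 8, 436 sold [LIFO — newest first]: 388 @ $26 + 48 @ $24 = $11,240
Dec 11, 446 sold [LIFO — newest first]: 222 @ $25 + 224 @ $24 = $10,926
Dec 13, 233 sold [LIFO — newest first]: 199 @ $25 + 34 @ $24 = $5,791
Total COGS = $11,240 + $10,926 + $5,791 = $27,957
Ending inventory: 84 @ $24 = $2,016

COGS = $27,957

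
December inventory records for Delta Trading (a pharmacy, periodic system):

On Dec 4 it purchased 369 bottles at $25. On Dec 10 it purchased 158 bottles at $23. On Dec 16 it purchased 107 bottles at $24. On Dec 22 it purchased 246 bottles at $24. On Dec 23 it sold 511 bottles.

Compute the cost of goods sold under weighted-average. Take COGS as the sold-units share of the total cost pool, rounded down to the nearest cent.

Dec 23, sell 511: 511/880 × $21,331.00 → $12,386.52
Ending inventory (cost pool remaining) = $8,944.48

COGS = $12,386.52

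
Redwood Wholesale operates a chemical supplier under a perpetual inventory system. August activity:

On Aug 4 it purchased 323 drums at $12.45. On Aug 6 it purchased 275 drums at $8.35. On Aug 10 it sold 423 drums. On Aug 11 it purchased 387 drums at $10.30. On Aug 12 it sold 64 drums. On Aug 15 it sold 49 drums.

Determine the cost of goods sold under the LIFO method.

Aug 10, 423 sold [LIFO — newest first]: 275 @ $8.35 + 148 @ $12.45 = $4,138.85
Aug 12, 64 sold [LIFO — newest first]: 64 @ $10.30 = $659.20
Aug 15, 49 sold [LIFO — newest first]: 49 @ $10.30 = $504.70
Total COGS = $4,138.85 + $659.20 + $504.70 = $5,302.75
Ending inventory: 175 @ $12.45 + 274 @ $10.30 = $5,000.95

COGS = $5,302.75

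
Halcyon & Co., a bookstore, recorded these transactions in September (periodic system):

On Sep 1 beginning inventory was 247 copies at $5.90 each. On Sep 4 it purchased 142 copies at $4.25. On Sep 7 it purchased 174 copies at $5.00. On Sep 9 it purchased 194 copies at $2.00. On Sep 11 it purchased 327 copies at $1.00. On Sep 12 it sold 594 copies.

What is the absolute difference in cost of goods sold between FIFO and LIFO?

FIFO COGS: 247 @ $5.90 + 142 @ $4.25 + 174 @ $5.00 + 31 @ $2.00 = $2,992.80
LIFO COGS: 327 @ $1.00 + 194 @ $2.00 + 73 @ $5.00 = $1,080.00
Difference = |$2,992.80 − $1,080.00| = $1,912.80

$1,912.80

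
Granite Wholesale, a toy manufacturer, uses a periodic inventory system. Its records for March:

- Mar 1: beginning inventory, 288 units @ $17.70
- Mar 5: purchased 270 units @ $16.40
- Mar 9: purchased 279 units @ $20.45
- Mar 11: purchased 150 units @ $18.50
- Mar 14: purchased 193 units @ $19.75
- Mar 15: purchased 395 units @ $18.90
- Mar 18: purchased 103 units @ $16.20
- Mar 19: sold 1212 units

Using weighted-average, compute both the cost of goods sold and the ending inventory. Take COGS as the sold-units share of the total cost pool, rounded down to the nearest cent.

COGS = $22,356.27; ending inventory = $8,595.73

Mar 19, sell 1212: 1212/1678 × $30,952.00 → $22,356.27
Ending inventory (cost pool remaining) = $8,595.73
Check: goods available $30,952.00 = COGS $22,356.27 + ending $8,595.73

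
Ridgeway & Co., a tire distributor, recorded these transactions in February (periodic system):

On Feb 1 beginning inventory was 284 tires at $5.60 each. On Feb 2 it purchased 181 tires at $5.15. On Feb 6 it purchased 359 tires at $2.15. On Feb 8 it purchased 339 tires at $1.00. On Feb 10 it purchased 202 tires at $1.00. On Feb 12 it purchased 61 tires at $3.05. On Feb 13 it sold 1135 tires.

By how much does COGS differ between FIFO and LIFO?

$1,210.40

FIFO COGS: 284 @ $5.60 + 181 @ $5.15 + 359 @ $2.15 + 311 @ $1.00 = $3,605.40
LIFO COGS: 61 @ $3.05 + 202 @ $1.00 + 339 @ $1.00 + 359 @ $2.15 + 174 @ $5.15 = $2,395.00
Difference = |$3,605.40 − $2,395.00| = $1,210.40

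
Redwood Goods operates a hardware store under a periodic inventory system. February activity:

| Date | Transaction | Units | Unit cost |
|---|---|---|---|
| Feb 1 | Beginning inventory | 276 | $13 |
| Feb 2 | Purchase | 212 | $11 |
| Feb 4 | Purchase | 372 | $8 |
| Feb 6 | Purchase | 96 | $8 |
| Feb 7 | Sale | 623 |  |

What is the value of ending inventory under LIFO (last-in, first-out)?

Ending inventory = $4,215

Feb 7, 623 sold [LIFO — newest first]: 96 @ $8 + 372 @ $8 + 155 @ $11 = $5,449
Ending inventory: 276 @ $13 + 57 @ $11 = $4,215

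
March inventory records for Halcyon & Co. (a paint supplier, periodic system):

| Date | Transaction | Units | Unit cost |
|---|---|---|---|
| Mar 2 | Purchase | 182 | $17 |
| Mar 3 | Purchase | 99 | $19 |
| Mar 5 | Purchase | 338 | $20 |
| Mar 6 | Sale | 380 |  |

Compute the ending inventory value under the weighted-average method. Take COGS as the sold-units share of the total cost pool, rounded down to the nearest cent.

Mar 6, sell 380: 380/619 × $11,735.00 → $7,204.03
Ending inventory (cost pool remaining) = $4,530.97
Check: goods available $11,735.00 = COGS $7,204.03 + ending $4,530.97

Ending inventory = $4,530.97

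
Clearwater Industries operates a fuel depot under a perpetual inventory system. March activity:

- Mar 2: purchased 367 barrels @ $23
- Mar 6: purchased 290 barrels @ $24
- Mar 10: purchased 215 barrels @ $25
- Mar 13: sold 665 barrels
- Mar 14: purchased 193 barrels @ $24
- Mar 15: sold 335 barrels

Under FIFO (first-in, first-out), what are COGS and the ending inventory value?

COGS = $23,848; ending inventory = $1,560

Mar 13, 665 sold [FIFO — oldest first]: 367 @ $23 + 290 @ $24 + 8 @ $25 = $15,601
Mar 15, 335 sold [FIFO — oldest first]: 207 @ $25 + 128 @ $24 = $8,247
Total COGS = $15,601 + $8,247 = $23,848
Ending inventory: 65 @ $24 = $1,560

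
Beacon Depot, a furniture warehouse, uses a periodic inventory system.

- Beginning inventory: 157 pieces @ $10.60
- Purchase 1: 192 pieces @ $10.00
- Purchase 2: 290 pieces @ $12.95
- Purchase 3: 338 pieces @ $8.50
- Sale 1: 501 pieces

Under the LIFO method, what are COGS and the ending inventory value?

Sale 1 (501) [LIFO — newest first]: 338 @ $8.50 + 163 @ $12.95 = $4,983.85
Ending inventory: 157 @ $10.60 + 192 @ $10.00 + 127 @ $12.95 = $5,228.85

COGS = $4,983.85; ending inventory = $5,228.85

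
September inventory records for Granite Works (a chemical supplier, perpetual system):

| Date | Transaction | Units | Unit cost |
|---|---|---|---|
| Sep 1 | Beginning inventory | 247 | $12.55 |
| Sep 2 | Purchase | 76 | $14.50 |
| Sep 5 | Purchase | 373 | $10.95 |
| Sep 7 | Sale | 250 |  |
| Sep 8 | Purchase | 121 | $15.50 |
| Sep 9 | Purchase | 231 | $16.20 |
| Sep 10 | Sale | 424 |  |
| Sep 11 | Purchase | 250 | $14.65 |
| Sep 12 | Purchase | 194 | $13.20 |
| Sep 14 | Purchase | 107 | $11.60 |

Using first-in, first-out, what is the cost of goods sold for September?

Sep 7, 250 sold [FIFO — oldest first]: 247 @ $12.55 + 3 @ $14.50 = $3,143.35
Sep 10, 424 sold [FIFO — oldest first]: 73 @ $14.50 + 351 @ $10.95 = $4,901.95
Total COGS = $3,143.35 + $4,901.95 = $8,045.30
Ending inventory: 22 @ $10.95 + 121 @ $15.50 + 231 @ $16.20 + 250 @ $14.65 + 194 @ $13.20 + 107 @ $11.60 = $13,323.10
Check: goods available $21,368.40 = COGS $8,045.30 + ending $13,323.10

COGS = $8,045.30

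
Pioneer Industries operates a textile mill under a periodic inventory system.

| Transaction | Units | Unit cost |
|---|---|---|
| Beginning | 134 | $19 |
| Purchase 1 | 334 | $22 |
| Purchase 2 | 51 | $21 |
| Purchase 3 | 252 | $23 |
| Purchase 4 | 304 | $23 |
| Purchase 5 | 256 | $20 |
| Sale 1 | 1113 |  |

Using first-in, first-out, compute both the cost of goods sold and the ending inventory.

COGS = $24,513; ending inventory = $4,360

Sale 1 (1113) [FIFO — oldest first]: 134 @ $19 + 334 @ $22 + 51 @ $21 + 252 @ $23 + 304 @ $23 + 38 @ $20 = $24,513
Ending inventory: 218 @ $20 = $4,360
Check: goods available $28,873 = COGS $24,513 + ending $4,360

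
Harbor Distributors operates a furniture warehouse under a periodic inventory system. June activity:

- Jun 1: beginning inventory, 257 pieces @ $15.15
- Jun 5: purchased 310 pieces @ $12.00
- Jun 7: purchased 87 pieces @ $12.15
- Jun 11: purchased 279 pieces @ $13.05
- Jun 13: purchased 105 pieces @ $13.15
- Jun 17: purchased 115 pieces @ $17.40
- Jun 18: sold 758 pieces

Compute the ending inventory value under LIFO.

Jun 18, 758 sold [LIFO — newest first]: 115 @ $17.40 + 105 @ $13.15 + 279 @ $13.05 + 87 @ $12.15 + 172 @ $12.00 = $10,143.75
Ending inventory: 257 @ $15.15 + 138 @ $12.00 = $5,549.55
Check: goods available $15,693.30 = COGS $10,143.75 + ending $5,549.55

Ending inventory = $5,549.55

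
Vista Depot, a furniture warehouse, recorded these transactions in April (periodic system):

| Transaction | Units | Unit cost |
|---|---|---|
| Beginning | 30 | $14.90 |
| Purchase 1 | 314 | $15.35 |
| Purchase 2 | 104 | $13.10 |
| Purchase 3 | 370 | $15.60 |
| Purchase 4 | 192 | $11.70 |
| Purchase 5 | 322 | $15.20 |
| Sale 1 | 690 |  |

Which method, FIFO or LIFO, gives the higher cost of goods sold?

FIFO

FIFO COGS: 30 @ $14.90 + 314 @ $15.35 + 104 @ $13.10 + 242 @ $15.60 = $10,404.50
LIFO COGS: 322 @ $15.20 + 192 @ $11.70 + 176 @ $15.60 = $9,886.40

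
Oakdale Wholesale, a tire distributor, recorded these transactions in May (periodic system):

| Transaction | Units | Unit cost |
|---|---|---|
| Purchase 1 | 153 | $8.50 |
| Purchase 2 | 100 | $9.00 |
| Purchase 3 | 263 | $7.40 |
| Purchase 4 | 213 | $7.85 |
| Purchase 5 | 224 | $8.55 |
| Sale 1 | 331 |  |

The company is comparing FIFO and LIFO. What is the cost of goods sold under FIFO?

FIFO COGS: 153 @ $8.50 + 100 @ $9.00 + 78 @ $7.40 = $2,777.70
LIFO COGS: 224 @ $8.55 + 107 @ $7.85 = $2,755.15

COGS = $2,777.70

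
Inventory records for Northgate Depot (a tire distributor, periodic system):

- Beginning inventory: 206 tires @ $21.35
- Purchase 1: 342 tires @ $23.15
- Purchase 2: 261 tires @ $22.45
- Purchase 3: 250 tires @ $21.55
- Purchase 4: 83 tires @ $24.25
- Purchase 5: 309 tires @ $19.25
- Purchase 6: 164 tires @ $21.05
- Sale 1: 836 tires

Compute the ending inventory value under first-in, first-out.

Sale 1 (836) [FIFO — oldest first]: 206 @ $21.35 + 342 @ $23.15 + 261 @ $22.45 + 27 @ $21.55 = $18,756.70
Ending inventory: 223 @ $21.55 + 83 @ $24.25 + 309 @ $19.25 + 164 @ $21.05 = $16,218.85

Ending inventory = $16,218.85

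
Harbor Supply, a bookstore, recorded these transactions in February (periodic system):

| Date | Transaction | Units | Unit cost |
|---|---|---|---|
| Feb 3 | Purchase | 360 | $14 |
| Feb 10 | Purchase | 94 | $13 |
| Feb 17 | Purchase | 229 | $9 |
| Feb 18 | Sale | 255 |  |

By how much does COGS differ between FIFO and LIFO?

FIFO COGS: 255 @ $14 = $3,570
LIFO COGS: 229 @ $9 + 26 @ $13 = $2,399
Difference = |$3,570 − $2,399| = $1,171

$1,171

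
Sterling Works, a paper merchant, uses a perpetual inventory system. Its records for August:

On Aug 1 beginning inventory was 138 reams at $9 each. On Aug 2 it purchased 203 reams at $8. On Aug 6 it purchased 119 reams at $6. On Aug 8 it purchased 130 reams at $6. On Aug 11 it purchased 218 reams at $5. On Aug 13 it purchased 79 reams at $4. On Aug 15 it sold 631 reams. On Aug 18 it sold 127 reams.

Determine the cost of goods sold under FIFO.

COGS = $5,200

Aug 15, 631 sold [FIFO — oldest first]: 138 @ $9 + 203 @ $8 + 119 @ $6 + 130 @ $6 + 41 @ $5 = $4,565
Aug 18, 127 sold [FIFO — oldest first]: 127 @ $5 = $635
Total COGS = $4,565 + $635 = $5,200
Ending inventory: 50 @ $5 + 79 @ $4 = $566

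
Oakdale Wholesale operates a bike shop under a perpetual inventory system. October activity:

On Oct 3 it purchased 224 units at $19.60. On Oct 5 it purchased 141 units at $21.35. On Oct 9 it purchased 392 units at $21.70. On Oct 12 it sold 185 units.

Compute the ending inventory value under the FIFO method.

Ending inventory = $12,281.15

Oct 12, 185 sold [FIFO — oldest first]: 185 @ $19.60 = $3,626.00
Ending inventory: 39 @ $19.60 + 141 @ $21.35 + 392 @ $21.70 = $12,281.15
Check: goods available $15,907.15 = COGS $3,626.00 + ending $12,281.15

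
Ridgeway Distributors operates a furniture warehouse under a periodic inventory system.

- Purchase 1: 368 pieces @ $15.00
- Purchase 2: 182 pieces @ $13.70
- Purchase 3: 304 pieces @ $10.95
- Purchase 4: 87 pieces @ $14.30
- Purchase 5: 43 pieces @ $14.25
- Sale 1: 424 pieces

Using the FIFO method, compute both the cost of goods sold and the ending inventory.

COGS = $6,287.20; ending inventory = $6,911.85

Sale 1 (424) [FIFO — oldest first]: 368 @ $15.00 + 56 @ $13.70 = $6,287.20
Ending inventory: 126 @ $13.70 + 304 @ $10.95 + 87 @ $14.30 + 43 @ $14.25 = $6,911.85
Check: goods available $13,199.05 = COGS $6,287.20 + ending $6,911.85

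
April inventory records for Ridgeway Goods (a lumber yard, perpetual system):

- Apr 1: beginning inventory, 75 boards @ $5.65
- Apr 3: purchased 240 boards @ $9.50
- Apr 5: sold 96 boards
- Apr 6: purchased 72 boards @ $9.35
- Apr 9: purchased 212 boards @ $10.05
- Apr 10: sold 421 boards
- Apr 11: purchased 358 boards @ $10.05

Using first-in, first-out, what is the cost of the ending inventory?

Apr 5, 96 sold [FIFO — oldest first]: 75 @ $5.65 + 21 @ $9.50 = $623.25
Apr 10, 421 sold [FIFO — oldest first]: 219 @ $9.50 + 72 @ $9.35 + 130 @ $10.05 = $4,060.20
Total COGS = $623.25 + $4,060.20 = $4,683.45
Ending inventory: 82 @ $10.05 + 358 @ $10.05 = $4,422.00

Ending inventory = $4,422.00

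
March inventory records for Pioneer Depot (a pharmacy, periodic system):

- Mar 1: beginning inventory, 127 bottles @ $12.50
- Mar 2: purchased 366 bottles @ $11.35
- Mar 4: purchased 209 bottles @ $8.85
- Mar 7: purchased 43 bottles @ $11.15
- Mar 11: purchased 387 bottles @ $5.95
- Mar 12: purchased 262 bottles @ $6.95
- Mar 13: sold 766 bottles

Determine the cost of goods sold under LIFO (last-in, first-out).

Mar 13, 766 sold [LIFO — newest first]: 262 @ $6.95 + 387 @ $5.95 + 43 @ $11.15 + 74 @ $8.85 = $5,257.90
Ending inventory: 127 @ $12.50 + 366 @ $11.35 + 135 @ $8.85 = $6,936.35
Check: goods available $12,194.25 = COGS $5,257.90 + ending $6,936.35

COGS = $5,257.90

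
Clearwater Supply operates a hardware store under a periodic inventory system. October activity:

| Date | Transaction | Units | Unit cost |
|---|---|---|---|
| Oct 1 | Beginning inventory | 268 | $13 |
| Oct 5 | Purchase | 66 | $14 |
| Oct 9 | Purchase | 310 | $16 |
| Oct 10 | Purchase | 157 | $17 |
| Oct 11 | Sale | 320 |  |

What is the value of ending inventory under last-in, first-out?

Oct 11, 320 sold [LIFO — newest first]: 157 @ $17 + 163 @ $16 = $5,277
Ending inventory: 268 @ $13 + 66 @ $14 + 147 @ $16 = $6,760
Check: goods available $12,037 = COGS $5,277 + ending $6,760

Ending inventory = $6,760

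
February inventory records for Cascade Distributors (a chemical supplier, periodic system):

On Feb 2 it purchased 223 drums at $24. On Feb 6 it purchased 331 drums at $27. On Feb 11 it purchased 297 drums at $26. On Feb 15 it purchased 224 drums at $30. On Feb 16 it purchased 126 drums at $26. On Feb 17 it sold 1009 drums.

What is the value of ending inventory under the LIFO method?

Ending inventory = $4,608

Feb 17, 1009 sold [LIFO — newest first]: 126 @ $26 + 224 @ $30 + 297 @ $26 + 331 @ $27 + 31 @ $24 = $27,399
Ending inventory: 192 @ $24 = $4,608
Check: goods available $32,007 = COGS $27,399 + ending $4,608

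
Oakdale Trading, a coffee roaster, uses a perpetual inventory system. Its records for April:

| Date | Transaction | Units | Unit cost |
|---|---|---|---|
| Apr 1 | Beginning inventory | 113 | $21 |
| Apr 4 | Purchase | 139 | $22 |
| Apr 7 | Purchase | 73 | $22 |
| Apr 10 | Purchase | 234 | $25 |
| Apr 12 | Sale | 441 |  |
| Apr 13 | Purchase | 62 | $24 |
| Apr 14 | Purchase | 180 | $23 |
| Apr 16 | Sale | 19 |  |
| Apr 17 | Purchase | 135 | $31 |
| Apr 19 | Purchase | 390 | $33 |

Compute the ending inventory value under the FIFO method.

Apr 12, 441 sold [FIFO — oldest first]: 113 @ $21 + 139 @ $22 + 73 @ $22 + 116 @ $25 = $9,937
Apr 16, 19 sold [FIFO — oldest first]: 19 @ $25 = $475
Total COGS = $9,937 + $475 = $10,412
Ending inventory: 99 @ $25 + 62 @ $24 + 180 @ $23 + 135 @ $31 + 390 @ $33 = $25,158

Ending inventory = $25,158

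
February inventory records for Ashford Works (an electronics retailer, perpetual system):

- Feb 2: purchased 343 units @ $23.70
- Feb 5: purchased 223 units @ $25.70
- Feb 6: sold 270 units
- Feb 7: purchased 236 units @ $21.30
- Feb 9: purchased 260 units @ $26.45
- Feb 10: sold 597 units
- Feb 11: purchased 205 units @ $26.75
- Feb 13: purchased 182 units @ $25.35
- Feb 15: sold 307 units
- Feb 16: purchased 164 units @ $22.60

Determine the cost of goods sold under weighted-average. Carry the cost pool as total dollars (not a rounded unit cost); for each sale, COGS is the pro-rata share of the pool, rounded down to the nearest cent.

After Feb 2: 343 on hand, pool $8,129.10 (≈ $23.7000 each)
After Feb 5: 566 on hand, pool $13,860.20 (≈ $24.4880 each)
Feb 6, sell 270: 270/566 × $13,860.20 → $6,611.75
After Feb 7: 532 on hand, pool $12,275.25 (≈ $23.0738 each)
After Feb 9: 792 on hand, pool $19,152.25 (≈ $24.1821 each)
Feb 10, sell 597: 597/792 × $19,152.25 → $14,436.73
After Feb 11: 400 on hand, pool $10,199.27 (≈ $25.4982 each)
After Feb 13: 582 on hand, pool $14,812.97 (≈ $25.4518 each)
Feb 15, sell 307: 307/582 × $14,812.97 → $7,813.71
After Feb 16: 439 on hand, pool $10,705.66 (≈ $24.3865 each)
Total COGS = $6,611.75 + $14,436.73 + $7,813.71 = $28,862.19
Ending inventory (cost pool remaining) = $10,705.66
Check: goods available $39,567.85 = COGS $28,862.19 + ending $10,705.66

COGS = $28,862.19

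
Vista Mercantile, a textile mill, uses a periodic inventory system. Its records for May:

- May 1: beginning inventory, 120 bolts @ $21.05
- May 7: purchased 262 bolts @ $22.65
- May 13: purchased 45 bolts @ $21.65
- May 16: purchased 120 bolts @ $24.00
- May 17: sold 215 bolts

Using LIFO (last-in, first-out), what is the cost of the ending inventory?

May 17, 215 sold [LIFO — newest first]: 120 @ $24.00 + 45 @ $21.65 + 50 @ $22.65 = $4,986.75
Ending inventory: 120 @ $21.05 + 212 @ $22.65 = $7,327.80

Ending inventory = $7,327.80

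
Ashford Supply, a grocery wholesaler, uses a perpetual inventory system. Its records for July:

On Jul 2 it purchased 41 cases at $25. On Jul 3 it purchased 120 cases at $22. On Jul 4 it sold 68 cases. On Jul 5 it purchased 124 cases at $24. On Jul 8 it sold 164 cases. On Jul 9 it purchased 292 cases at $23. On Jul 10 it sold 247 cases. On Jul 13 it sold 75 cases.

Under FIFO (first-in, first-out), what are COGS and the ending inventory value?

COGS = $12,828; ending inventory = $529

Jul 4, 68 sold [FIFO — oldest first]: 41 @ $25 + 27 @ $22 = $1,619
Jul 8, 164 sold [FIFO — oldest first]: 93 @ $22 + 71 @ $24 = $3,750
Jul 10, 247 sold [FIFO — oldest first]: 53 @ $24 + 194 @ $23 = $5,734
Jul 13, 75 sold [FIFO — oldest first]: 75 @ $23 = $1,725
Total COGS = $1,619 + $3,750 + $5,734 + $1,725 = $12,828
Ending inventory: 23 @ $23 = $529
Check: goods available $13,357 = COGS $12,828 + ending $529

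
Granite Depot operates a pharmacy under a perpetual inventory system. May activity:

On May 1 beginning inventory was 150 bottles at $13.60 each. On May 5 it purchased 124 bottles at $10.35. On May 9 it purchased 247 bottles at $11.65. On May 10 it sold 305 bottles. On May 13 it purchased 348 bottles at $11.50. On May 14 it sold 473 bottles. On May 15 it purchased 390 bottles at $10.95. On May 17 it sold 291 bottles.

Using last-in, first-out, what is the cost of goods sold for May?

May 10, 305 sold [LIFO — newest first]: 247 @ $11.65 + 58 @ $10.35 = $3,477.85
May 14, 473 sold [LIFO — newest first]: 348 @ $11.50 + 66 @ $10.35 + 59 @ $13.60 = $5,487.50
May 17, 291 sold [LIFO — newest first]: 291 @ $10.95 = $3,186.45
Total COGS = $3,477.85 + $5,487.50 + $3,186.45 = $12,151.80
Ending inventory: 91 @ $13.60 + 99 @ $10.95 = $2,321.65

COGS = $12,151.80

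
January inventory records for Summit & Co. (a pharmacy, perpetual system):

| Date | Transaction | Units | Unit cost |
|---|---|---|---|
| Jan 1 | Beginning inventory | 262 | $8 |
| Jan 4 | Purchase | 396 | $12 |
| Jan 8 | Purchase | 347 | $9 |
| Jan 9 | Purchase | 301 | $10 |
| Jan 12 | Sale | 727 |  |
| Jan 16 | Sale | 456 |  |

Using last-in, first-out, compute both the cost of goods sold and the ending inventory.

COGS = $11,997; ending inventory = $984

Jan 12, 727 sold [LIFO — newest first]: 301 @ $10 + 347 @ $9 + 79 @ $12 = $7,081
Jan 16, 456 sold [LIFO — newest first]: 317 @ $12 + 139 @ $8 = $4,916
Total COGS = $7,081 + $4,916 = $11,997
Ending inventory: 123 @ $8 = $984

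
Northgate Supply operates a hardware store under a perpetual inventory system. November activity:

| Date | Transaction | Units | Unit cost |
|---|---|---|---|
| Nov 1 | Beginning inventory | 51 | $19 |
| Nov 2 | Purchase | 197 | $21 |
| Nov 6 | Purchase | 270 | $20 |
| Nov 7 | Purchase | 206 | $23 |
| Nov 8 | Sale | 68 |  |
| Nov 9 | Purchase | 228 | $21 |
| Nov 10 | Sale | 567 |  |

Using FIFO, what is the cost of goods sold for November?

Nov 8, 68 sold [FIFO — oldest first]: 51 @ $19 + 17 @ $21 = $1,326
Nov 10, 567 sold [FIFO — oldest first]: 180 @ $21 + 270 @ $20 + 117 @ $23 = $11,871
Total COGS = $1,326 + $11,871 = $13,197
Ending inventory: 89 @ $23 + 228 @ $21 = $6,835

COGS = $13,197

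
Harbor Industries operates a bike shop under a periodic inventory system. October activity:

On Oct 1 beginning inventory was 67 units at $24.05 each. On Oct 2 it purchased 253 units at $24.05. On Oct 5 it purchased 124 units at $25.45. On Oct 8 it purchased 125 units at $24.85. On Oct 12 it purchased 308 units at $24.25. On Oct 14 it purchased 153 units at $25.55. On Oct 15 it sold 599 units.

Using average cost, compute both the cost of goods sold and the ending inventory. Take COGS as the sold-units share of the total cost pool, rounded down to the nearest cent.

COGS = $14,734.35; ending inventory = $10,601.85

Oct 15, sell 599: 599/1030 × $25,336.20 → $14,734.35
Ending inventory (cost pool remaining) = $10,601.85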